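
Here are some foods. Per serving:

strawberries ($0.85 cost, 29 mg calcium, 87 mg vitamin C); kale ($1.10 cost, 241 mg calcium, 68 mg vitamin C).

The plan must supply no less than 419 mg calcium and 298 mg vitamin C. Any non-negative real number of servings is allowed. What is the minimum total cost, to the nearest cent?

$3.55

Minimising a linear cost over {calcium ≥ 419, vitamin C ≥ 298, servings ≥ 0} — the optimum is at a vertex, using one or two foods.
strawberries only: max(419/29, 298/87) = 14.45 servings → $12.28.
kale only: max(419/241, 298/68) = 4.382 servings → $4.82.
strawberries + kale with both tight: 2.281 servings and 1.464 servings → $3.55.
Cheapest feasible corner: $3.55.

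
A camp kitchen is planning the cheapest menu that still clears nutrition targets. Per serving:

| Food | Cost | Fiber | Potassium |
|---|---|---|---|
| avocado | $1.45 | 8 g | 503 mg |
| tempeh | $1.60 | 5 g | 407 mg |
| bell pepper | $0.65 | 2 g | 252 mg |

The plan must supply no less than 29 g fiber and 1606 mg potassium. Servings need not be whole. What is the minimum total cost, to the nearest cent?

$5.26

Compare the cost at each extreme point of the feasible region.
avocado only: max(29/8, 1606/503) = 3.625 servings → $5.26.
tempeh only: max(29/5, 1606/407) = 5.8 servings → $9.28.
bell pepper only: max(29/2, 1606/252) = 14.5 servings → $9.43.
avocado + tempeh: intersection lies outside the first quadrant.
avocado + bell pepper with both targets exact would need a negative amount; discard.
tempeh + bell pepper with both targets exact would need a negative amount; discard.
Cheapest feasible corner: $5.26.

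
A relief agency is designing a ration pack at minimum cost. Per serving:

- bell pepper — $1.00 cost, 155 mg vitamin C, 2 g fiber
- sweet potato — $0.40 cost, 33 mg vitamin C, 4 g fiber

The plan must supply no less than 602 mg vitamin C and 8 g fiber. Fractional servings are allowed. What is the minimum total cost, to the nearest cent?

$3.90

This is a tiny linear program; its minimum lies at a vertex of the feasible set. List the vertices and price them.
bell pepper only: max(602/155, 8/2) = 4 servings → $4.00.
sweet potato only: max(602/33, 8/4) = 18.24 servings → $7.30.
bell pepper + sweet potato with both tight: 3.87 servings and 0.06498 servings → $3.90.
So the least-cost plan costs $3.90.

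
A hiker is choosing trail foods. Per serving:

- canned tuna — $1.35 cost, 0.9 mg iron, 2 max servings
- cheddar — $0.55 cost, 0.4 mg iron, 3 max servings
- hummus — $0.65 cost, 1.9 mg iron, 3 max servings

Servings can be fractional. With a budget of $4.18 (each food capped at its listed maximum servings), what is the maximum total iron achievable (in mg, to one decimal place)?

Iron per dollar: hummus 2.923, cheddar 0.7273, canned tuna 0.6667.
Take 3 servings of hummus: spends $1.95, +5.7 mg iron (running total 5.7 mg).
Take 3 servings of cheddar: spends $1.65, +1.2 mg iron (running total 6.9 mg).
Take 0.4296 servings of canned tuna: spends $0.58, +0.4 mg iron (running total 7.3 mg).
Greedy by best ratio exhausts the cost allowance optimally: 7.3 mg.

7.3 mg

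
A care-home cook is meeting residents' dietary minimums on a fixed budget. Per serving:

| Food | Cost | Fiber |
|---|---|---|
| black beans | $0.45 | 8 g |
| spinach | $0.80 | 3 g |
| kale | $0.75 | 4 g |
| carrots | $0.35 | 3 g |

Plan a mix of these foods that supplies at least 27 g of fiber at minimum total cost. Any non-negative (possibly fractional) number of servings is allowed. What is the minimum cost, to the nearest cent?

$1.52

Cost per g of fiber: black beans $0.0563, carrots $0.1167, kale $0.1875, spinach $0.2667.
With no serving limits, use only black beans: 27 g / 8 g = 3.375 servings × $0.45 = $1.52.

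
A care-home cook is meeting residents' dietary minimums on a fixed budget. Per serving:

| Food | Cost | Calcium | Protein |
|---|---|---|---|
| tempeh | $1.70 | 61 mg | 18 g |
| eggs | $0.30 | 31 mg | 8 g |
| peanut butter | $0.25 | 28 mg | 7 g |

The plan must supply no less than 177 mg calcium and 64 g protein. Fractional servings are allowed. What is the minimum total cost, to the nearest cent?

$2.29

A basic optimal solution has at most two foods positive. Try each food alone and each pair with both targets met exactly.
tempeh only: max(177/61, 64/18) = 3.556 servings → $6.04.
eggs only: max(177/31, 64/8) = 8 servings → $2.40.
peanut butter only: max(177/28, 64/7) = 9.143 servings → $2.29.
tempeh + eggs with both targets exact would need a negative amount; discard.
tempeh + peanut butter: the both-tight solution has a negative serving — not a feasible corner.
eggs + peanut butter: intersection lies outside the first quadrant.
So the least-cost plan costs $2.29.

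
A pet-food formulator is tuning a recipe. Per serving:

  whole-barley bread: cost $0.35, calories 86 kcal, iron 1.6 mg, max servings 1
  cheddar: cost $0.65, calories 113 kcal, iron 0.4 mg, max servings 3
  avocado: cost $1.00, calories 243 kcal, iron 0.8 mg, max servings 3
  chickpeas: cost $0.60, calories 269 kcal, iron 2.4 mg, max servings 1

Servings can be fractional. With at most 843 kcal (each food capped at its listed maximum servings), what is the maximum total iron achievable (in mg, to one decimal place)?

Iron per kcal: whole-barley bread 0.0186, chickpeas 0.008922, cheddar 0.00354, avocado 0.003292.
Take 1 serving of whole-barley bread: uses 86 kcal, +1.6 mg iron (running total 1.6 mg).
Take 1 serving of chickpeas: uses 269 kcal, +2.4 mg iron (running total 4.0 mg).
Take 3 servings of cheddar: uses 339 kcal, +1.2 mg iron (running total 5.2 mg).
Take 0.6132 servings of avocado: uses 149 kcal, +0.5 mg iron (running total 5.7 mg).
Filling greedily by iron-per-kcal is optimal for one linear limit, giving 5.7 mg.

5.7 mg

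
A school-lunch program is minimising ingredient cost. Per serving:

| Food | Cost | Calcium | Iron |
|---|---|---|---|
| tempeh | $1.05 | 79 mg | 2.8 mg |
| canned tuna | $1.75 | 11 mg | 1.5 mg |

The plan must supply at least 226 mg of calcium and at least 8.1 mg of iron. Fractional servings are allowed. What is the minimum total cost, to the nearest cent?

$3.04

This is a tiny linear program; its minimum lies at a vertex of the feasible set. List the vertices and price them.
tempeh only: max(226/79, 8.1/2.8) = 2.893 servings → $3.04.
canned tuna only: max(226/11, 8.1/1.5) = 20.55 servings → $35.95.
tempeh + canned tuna with both tight: 2.849 servings and 0.08096 servings → $3.13.
Cheapest feasible corner: $3.04.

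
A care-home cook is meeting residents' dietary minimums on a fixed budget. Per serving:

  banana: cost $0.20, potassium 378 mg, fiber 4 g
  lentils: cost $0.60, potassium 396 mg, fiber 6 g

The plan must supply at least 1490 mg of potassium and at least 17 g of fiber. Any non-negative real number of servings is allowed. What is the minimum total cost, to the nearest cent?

$0.85

A basic optimal solution has at most two foods positive. Try each food alone and each pair with both targets met exactly.
banana only: max(1490/378, 17/4) = 4.25 servings → $0.85.
lentils only: max(1490/396, 17/6) = 3.763 servings → $2.26.
banana + lentils with both tight: 3.228 servings and 0.6813 servings → $1.05.
So the least-cost plan costs $0.85.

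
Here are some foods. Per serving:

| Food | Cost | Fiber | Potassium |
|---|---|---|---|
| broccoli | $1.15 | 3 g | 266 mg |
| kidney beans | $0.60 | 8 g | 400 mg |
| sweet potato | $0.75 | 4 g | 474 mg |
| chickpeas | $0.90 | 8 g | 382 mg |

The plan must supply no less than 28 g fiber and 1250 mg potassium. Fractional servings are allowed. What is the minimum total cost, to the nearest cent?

$2.10

At the optimum either one food covers both requirements or two foods hit both targets exactly; no other combination can be cheaper.
broccoli only: max(28/3, 1250/266) = 9.333 servings → $10.73.
kidney beans only: max(28/8, 1250/400) = 3.5 servings → $2.10.
sweet potato only: max(28/4, 1250/474) = 7 servings → $5.25.
chickpeas only: max(28/8, 1250/382) = 3.5 servings → $3.15.
broccoli + kidney beans: the both-tight solution has a negative serving — not a feasible corner.
broccoli + sweet potato with both targets exact would need a negative amount; discard.
broccoli + chickpeas: intersection lies outside the first quadrant.
kidney beans + sweet potato with both targets exact would need a negative amount; discard.
kidney beans + chickpeas: the both-tight solution has a negative serving — not a feasible corner.
sweet potato + chickpeas: the both-tight solution has a negative serving — not a feasible corner.
So the least-cost plan costs $2.10.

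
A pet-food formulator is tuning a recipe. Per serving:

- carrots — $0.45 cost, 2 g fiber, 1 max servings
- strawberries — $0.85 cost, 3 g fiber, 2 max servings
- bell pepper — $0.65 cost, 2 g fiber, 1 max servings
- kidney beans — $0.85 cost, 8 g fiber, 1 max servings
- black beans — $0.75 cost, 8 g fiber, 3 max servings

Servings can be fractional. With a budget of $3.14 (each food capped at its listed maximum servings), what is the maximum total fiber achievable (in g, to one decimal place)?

Fiber per dollar: black beans 10.67, kidney beans 9.412, carrots 4.444, strawberries 3.529, bell pepper 3.077.
Take 3 servings of black beans: spends $2.25, +24.0 g fiber (running total 24.0 g).
Take 1 serving of kidney beans: spends $0.85, +8.0 g fiber (running total 32.0 g).
Take 0.08889 servings of carrots: spends $0.04, +0.2 g fiber (running total 32.2 g).
Greedy by best ratio exhausts the cost allowance optimally: 32.2 g.

32.2 g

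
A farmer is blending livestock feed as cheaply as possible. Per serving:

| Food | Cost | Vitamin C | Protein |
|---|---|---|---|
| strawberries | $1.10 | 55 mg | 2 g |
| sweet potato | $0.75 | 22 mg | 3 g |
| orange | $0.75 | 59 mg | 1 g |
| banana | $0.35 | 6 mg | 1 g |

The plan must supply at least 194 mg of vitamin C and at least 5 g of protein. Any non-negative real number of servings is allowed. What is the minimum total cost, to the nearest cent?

At the optimum either one food covers both requirements or two foods hit both targets exactly; no other combination can be cheaper.
strawberries only: max(194/55, 5/2) = 3.527 servings → $3.88.
sweet potato only: max(194/22, 5/3) = 8.818 servings → $6.61.
orange only: max(194/59, 5/1) = 5 servings → $3.75.
banana only: max(194/6, 5/1) = 32.33 servings → $11.32.
strawberries + sweet potato: intersection lies outside the first quadrant.
strawberries + orange with both tight: 1.603 servings and 1.794 servings → $3.11.
strawberries + banana: intersection lies outside the first quadrant.
sweet potato + orange with both tight: 0.6516 servings and 3.045 servings → $2.77.
sweet potato + banana with both targets exact would need a negative amount; discard.
orange + banana with both tight: 3.094 servings and 1.906 servings → $2.99.
So the least-cost plan costs $2.77.

$2.77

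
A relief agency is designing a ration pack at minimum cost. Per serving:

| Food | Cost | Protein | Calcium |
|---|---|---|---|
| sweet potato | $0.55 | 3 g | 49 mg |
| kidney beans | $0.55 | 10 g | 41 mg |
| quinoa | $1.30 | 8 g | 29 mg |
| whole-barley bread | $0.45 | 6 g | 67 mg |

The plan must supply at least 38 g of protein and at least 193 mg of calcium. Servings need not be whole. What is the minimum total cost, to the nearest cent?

Minimising a linear cost over {protein ≥ 38, calcium ≥ 193, servings ≥ 0} — the optimum is at a vertex, using one or two foods.
sweet potato only: max(38/3, 193/49) = 12.67 servings → $6.97.
kidney beans only: max(38/10, 193/41) = 4.707 servings → $2.59.
quinoa only: max(38/8, 193/29) = 6.655 servings → $8.65.
whole-barley bread only: max(38/6, 193/67) = 6.333 servings → $2.85.
sweet potato + kidney beans with both tight: 1.014 servings and 3.496 servings → $2.48.
sweet potato + quinoa with both tight: 1.449 servings and 4.207 servings → $6.27.
sweet potato + whole-barley bread: intersection lies outside the first quadrant.
kidney beans + quinoa: intersection lies outside the first quadrant.
kidney beans + whole-barley bread with both tight: 3.274 servings and 0.8774 servings → $2.20.
quinoa + whole-barley bread with both tight: 3.834 servings and 1.221 servings → $5.53.
Cheapest feasible corner: $2.20.

$2.20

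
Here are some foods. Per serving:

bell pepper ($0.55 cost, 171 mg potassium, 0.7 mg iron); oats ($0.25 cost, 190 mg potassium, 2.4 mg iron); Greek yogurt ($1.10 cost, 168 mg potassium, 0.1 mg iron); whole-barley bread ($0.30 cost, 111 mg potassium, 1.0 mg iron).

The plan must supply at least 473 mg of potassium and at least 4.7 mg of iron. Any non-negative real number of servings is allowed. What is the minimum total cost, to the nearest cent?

With two linear requirements the optimum uses one or two foods; enumerate the corners.
bell pepper only: max(473/171, 4.7/0.7) = 6.714 servings → $3.69.
oats only: max(473/190, 4.7/2.4) = 2.489 servings → $0.62.
Greek yogurt only: max(473/168, 4.7/0.1) = 47 servings → $51.70.
whole-barley bread only: max(473/111, 4.7/1.0) = 4.7 servings → $1.41.
bell pepper + oats with both tight: 0.8731 servings and 1.704 servings → $0.91.
bell pepper + Greek yogurt: the both-tight solution has a negative serving — not a feasible corner.
bell pepper + whole-barley bread: intersection lies outside the first quadrant.
oats + Greek yogurt with both tight: 1.932 servings and 0.6304 servings → $1.18.
oats + whole-barley bread with both tight: 0.6374 servings and 3.17 servings → $1.11.
Greek yogurt + whole-barley bread: intersection lies outside the first quadrant.
The minimum over all feasible corners is $0.62.

$0.62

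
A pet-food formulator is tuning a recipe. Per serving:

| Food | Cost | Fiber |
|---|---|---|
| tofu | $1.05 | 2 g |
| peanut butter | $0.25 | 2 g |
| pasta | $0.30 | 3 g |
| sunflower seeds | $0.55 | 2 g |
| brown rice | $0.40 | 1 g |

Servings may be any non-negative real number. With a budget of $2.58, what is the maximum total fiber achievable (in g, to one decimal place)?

25.8 g

Fiber per dollar: pasta 10, peanut butter 8, sunflower seeds 3.636, brown rice 2.5, tofu 1.905.
With no serving limits, spend the whole cost allowance on pasta: $2.58 / $0.30 × 3 g = 25.8 g.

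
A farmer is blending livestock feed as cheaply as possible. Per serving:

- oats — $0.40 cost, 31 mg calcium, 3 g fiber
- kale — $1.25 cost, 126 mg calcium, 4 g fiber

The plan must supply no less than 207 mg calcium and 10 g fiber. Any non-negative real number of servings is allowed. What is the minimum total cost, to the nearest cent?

An LP optimum is at a vertex; with two nutrient constraints at most two foods are used. Check each candidate.
oats only: max(207/31, 10/3) = 6.677 servings → $2.67.
kale only: max(207/126, 10/4) = 2.5 servings → $3.12.
oats + kale with both tight: 1.701 servings and 1.224 servings → $2.21.
So the least-cost plan costs $2.21.

$2.21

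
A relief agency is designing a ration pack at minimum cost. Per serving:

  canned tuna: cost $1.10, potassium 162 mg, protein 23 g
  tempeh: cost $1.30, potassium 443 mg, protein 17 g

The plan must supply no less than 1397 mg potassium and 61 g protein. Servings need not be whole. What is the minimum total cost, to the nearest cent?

$4.37

Compare the cost at each extreme point of the feasible region.
canned tuna only: max(1397/162, 61/23) = 8.623 servings → $9.49.
tempeh only: max(1397/443, 61/17) = 3.588 servings → $4.66.
canned tuna + tempeh with both tight: 0.4403 servings and 2.992 servings → $4.37.
Cheapest feasible corner: $4.37.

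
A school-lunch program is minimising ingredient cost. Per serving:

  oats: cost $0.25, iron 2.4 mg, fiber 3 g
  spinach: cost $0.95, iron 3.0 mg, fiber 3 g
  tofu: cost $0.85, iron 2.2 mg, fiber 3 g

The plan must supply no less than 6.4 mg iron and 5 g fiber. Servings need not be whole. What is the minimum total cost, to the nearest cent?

$0.67

At the optimum either one food covers both requirements or two foods hit both targets exactly; no other combination can be cheaper.
oats only: max(6.4/2.4, 5/3) = 2.667 servings → $0.67.
spinach only: max(6.4/3.0, 5/3) = 2.133 servings → $2.03.
tofu only: max(6.4/2.2, 5/3) = 2.909 servings → $2.47.
oats + spinach: the both-tight solution has a negative serving — not a feasible corner.
oats + tofu: the both-tight solution has a negative serving — not a feasible corner.
spinach + tofu: the both-tight solution has a negative serving — not a feasible corner.
The minimum over all feasible corners is $0.67.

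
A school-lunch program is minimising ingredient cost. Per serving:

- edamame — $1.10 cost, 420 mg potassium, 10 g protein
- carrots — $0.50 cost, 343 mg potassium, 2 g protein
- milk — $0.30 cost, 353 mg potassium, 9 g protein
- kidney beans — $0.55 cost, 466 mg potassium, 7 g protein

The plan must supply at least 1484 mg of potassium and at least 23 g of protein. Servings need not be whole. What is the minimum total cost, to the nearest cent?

This is a tiny linear program; its minimum lies at a vertex of the feasible set. List the vertices and price them.
edamame only: max(1484/420, 23/10) = 3.533 servings → $3.89.
carrots only: max(1484/343, 23/2) = 11.5 servings → $5.75.
milk only: max(1484/353, 23/9) = 4.204 servings → $1.26.
kidney beans only: max(1484/466, 23/7) = 3.286 servings → $1.81.
edamame + carrots with both tight: 1.9 servings and 2 servings → $3.09.
edamame + milk: the both-tight solution has a negative serving — not a feasible corner.
edamame + kidney beans with both tight: 0.1919 servings and 3.012 servings → $1.87.
carrots + milk with both tight: 2.199 servings and 2.067 servings → $1.72.
carrots + kidney beans: the both-tight solution has a negative serving — not a feasible corner.
milk + kidney beans with both tight: 0.1915 servings and 3.039 servings → $1.73.
Cheapest feasible corner: $1.26.

$1.26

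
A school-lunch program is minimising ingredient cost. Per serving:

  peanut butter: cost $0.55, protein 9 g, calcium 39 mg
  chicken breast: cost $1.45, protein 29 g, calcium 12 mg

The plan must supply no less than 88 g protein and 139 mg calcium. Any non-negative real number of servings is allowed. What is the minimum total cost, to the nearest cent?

Compare the cost at each extreme point of the feasible region.
peanut butter only: max(88/9, 139/39) = 9.778 servings → $5.38.
chicken breast only: max(88/29, 139/12) = 11.58 servings → $16.80.
peanut butter + chicken breast with both tight: 2.908 servings and 2.132 servings → $4.69.
So the least-cost plan costs $4.69.

$4.69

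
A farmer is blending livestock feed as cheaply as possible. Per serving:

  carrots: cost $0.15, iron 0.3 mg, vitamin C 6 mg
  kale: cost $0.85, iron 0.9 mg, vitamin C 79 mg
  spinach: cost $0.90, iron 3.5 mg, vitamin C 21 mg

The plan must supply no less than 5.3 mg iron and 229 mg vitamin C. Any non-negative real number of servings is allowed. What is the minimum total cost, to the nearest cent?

$3.02

Compare the cost at each extreme point of the feasible region.
carrots only: max(5.3/0.3, 229/6) = 38.17 servings → $5.72.
kale only: max(5.3/0.9, 229/79) = 5.889 servings → $5.01.
spinach only: max(5.3/3.5, 229/21) = 10.9 servings → $9.81.
carrots + kale with both tight: 11.62 servings and 2.016 servings → $3.46.
carrots + spinach: the both-tight solution has a negative serving — not a feasible corner.
kale + spinach with both tight: 2.679 servings and 0.8253 servings → $3.02.
The minimum over all feasible corners is $3.02.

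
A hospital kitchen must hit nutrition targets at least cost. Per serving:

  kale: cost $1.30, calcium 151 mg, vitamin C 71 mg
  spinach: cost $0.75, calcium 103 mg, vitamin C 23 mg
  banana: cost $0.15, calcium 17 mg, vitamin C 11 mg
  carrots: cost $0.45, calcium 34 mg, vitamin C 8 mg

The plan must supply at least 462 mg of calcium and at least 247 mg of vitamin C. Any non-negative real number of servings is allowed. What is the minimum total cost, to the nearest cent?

$3.89

Minimising a linear cost over {calcium ≥ 462, vitamin C ≥ 247, servings ≥ 0} — the optimum is at a vertex, using one or two foods.
kale only: max(462/151, 247/71) = 3.479 servings → $4.52.
spinach only: max(462/103, 247/23) = 10.74 servings → $8.05.
banana only: max(462/17, 247/11) = 27.18 servings → $4.08.
carrots only: max(462/34, 247/8) = 30.88 servings → $13.89.
kale + spinach: the both-tight solution has a negative serving — not a feasible corner.
kale + banana with both tight: 1.945 servings and 9.901 servings → $4.01.
kale + carrots: the both-tight solution has a negative serving — not a feasible corner.
spinach + banana with both tight: 1.19 servings and 19.97 servings → $3.89.
spinach + carrots: the both-tight solution has a negative serving — not a feasible corner.
banana + carrots with both tight: 19.76 servings and 3.71 servings → $4.63.
So the least-cost plan costs $3.89.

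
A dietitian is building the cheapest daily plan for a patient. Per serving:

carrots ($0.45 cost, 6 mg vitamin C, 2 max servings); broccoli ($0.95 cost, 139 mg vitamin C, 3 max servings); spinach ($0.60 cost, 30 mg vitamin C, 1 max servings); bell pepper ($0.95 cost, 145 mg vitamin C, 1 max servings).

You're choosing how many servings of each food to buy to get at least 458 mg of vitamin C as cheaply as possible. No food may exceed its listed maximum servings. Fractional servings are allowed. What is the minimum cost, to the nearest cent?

$3.09

Cost per mg of vitamin C: bell pepper $0.0066, broccoli $0.0068, spinach $0.0200, carrots $0.0750.
Take 1 serving of bell pepper: +145.0 mg vitamin C for $0.95 (total $0.95, still need 313.0 mg).
Take 2.252 servings of broccoli: +313.0 mg vitamin C for $2.14 (total $3.09, still need 0.0 mg).
Greedy by cheapest-per-mg is optimal for a single linear constraint, so the minimum cost is $3.09.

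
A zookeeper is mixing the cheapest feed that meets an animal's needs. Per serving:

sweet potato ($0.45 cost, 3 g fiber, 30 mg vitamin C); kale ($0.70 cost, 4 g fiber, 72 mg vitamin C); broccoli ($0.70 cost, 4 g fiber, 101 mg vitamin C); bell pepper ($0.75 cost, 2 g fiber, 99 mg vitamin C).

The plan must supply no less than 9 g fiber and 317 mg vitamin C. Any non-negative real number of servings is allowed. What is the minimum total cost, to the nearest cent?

$2.20

sweet potato only: max(9/3, 317/30) = 10.57 servings → $4.75.
kale only: max(9/4, 317/72) = 4.403 servings → $3.08.
broccoli only: max(9/4, 317/101) = 3.139 servings → $2.20.
bell pepper only: max(9/2, 317/99) = 4.5 servings → $3.38.
sweet potato + kale: intersection lies outside the first quadrant.
sweet potato + broccoli with both targets exact would need a negative amount; discard.
sweet potato + bell pepper with both tight: 1.084 servings and 2.873 servings → $2.64.
kale + broccoli with both targets exact would need a negative amount; discard.
kale + bell pepper with both tight: 1.02 servings and 2.46 servings → $2.56.
broccoli + bell pepper with both tight: 1.325 servings and 1.851 servings → $2.32.
Cheapest feasible corner: $2.20.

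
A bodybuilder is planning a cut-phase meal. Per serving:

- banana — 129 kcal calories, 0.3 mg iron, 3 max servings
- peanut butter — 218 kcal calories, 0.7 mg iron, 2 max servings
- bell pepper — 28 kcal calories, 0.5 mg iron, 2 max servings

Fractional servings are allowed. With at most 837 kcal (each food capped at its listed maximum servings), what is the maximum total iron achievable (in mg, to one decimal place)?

3.2 mg

Iron per kcal: bell pepper 0.01786, peanut butter 0.003211, banana 0.002326.
Take 2 servings of bell pepper: uses 56 kcal, +1.0 mg iron (running total 1.0 mg).
Take 2 servings of peanut butter: uses 436 kcal, +1.4 mg iron (running total 2.4 mg).
Take 2.674 servings of banana: uses 345 kcal, +0.8 mg iron (running total 3.2 mg).
Greedy by best ratio exhausts the calories allowance optimally: 3.2 mg.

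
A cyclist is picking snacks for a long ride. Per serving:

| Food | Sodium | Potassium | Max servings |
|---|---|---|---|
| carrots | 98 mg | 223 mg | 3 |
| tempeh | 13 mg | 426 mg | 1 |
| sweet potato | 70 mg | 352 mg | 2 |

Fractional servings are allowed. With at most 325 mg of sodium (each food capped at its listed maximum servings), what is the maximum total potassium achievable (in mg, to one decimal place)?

Potassium per mg sodium: tempeh 32.77, sweet potato 5.029, carrots 2.276.
Take 1 serving of tempeh: uses 13 mg sodium, +426.0 mg potassium (running total 426.0 mg).
Take 2 servings of sweet potato: uses 140 mg sodium, +704.0 mg potassium (running total 1130.0 mg).
Take 1.755 servings of carrots: uses 172 mg sodium, +391.4 mg potassium (running total 1521.4 mg).
Greedy by best ratio exhausts the sodium allowance optimally: 1521.4 mg.

1521.4 mg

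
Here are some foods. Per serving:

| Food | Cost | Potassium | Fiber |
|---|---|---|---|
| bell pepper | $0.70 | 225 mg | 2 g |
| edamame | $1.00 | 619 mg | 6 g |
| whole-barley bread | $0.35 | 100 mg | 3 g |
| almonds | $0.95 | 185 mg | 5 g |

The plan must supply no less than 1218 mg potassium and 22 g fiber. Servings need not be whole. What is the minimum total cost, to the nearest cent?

Two binding constraints pin down two serving amounts, so the optimal mix uses at most two foods. The candidates are each food alone (scaled to the tighter of potassium/fiber) and each pair with both constraints tight.
bell pepper only: max(1218/225, 22/2) = 11 servings → $7.70.
edamame only: max(1218/619, 22/6) = 3.667 servings → $3.67.
whole-barley bread only: max(1218/100, 22/3) = 12.18 servings → $4.26.
almonds only: max(1218/185, 22/5) = 6.584 servings → $6.25.
bell pepper + edamame: the both-tight solution has a negative serving — not a feasible corner.
bell pepper + whole-barley bread with both tight: 3.061 servings and 5.293 servings → $4.00.
bell pepper + almonds with both tight: 2.675 servings and 3.33 servings → $5.04.
edamame + whole-barley bread with both tight: 1.157 servings and 5.02 servings → $2.91.
edamame + almonds with both tight: 1.018 servings and 3.179 servings → $4.04.
whole-barley bread + almonds with both targets exact would need a negative amount; discard.
So the least-cost plan costs $2.91.

$2.91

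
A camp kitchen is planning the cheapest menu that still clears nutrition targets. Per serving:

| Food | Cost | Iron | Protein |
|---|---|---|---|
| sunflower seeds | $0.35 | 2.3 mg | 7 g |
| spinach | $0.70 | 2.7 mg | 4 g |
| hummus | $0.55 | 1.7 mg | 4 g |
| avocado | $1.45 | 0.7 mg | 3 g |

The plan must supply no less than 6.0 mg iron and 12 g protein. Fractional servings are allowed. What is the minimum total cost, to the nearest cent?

sunflower seeds only: max(6.0/2.3, 12/7) = 2.609 servings → $0.91.
spinach only: max(6.0/2.7, 12/4) = 3 servings → $2.10.
hummus only: max(6.0/1.7, 12/4) = 3.529 servings → $1.94.
avocado only: max(6.0/0.7, 12/3) = 8.571 servings → $12.43.
sunflower seeds + spinach with both tight: 0.866 servings and 1.485 servings → $1.34.
sunflower seeds + hummus: intersection lies outside the first quadrant.
sunflower seeds + avocado: the both-tight solution has a negative serving — not a feasible corner.
spinach + hummus with both tight: 0.9 servings and 2.1 servings → $1.78.
spinach + avocado with both tight: 1.811 servings and 1.585 servings → $3.57.
hummus + avocado: the both-tight solution has a negative serving — not a feasible corner.
The minimum over all feasible corners is $0.91.

$0.91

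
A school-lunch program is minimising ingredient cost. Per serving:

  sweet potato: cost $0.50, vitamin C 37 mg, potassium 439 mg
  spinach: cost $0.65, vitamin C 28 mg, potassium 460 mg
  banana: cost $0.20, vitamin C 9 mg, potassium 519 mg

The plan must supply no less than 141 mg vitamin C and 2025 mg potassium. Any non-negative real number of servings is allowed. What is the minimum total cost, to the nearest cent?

$1.97

Minimising a linear cost over {vitamin C ≥ 141, potassium ≥ 2025, servings ≥ 0} — the optimum is at a vertex, using one or two foods.
sweet potato only: max(141/37, 2025/439) = 4.613 servings → $2.31.
spinach only: max(141/28, 2025/460) = 5.036 servings → $3.27.
banana only: max(141/9, 2025/519) = 15.67 servings → $3.13.
sweet potato + spinach with both tight: 1.726 servings and 2.755 servings → $2.65.
sweet potato + banana with both tight: 3.603 servings and 0.8541 servings → $1.97.
spinach + banana with both targets exact would need a negative amount; discard.
The minimum over all feasible corners is $1.97.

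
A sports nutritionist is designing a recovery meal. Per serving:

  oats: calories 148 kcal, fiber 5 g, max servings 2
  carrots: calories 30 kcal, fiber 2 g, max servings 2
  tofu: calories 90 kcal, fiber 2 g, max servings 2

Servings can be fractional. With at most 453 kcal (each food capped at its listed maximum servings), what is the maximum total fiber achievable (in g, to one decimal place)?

16.2 g

Fiber per kcal: carrots 0.06667, oats 0.03378, tofu 0.02222.
Take 2 servings of carrots: uses 60 kcal, +4.0 g fiber (running total 4.0 g).
Take 2 servings of oats: uses 296 kcal, +10.0 g fiber (running total 14.0 g).
Take 1.078 servings of tofu: uses 97 kcal, +2.2 g fiber (running total 16.2 g).
Greedy by best ratio exhausts the calories allowance optimally: 16.2 g.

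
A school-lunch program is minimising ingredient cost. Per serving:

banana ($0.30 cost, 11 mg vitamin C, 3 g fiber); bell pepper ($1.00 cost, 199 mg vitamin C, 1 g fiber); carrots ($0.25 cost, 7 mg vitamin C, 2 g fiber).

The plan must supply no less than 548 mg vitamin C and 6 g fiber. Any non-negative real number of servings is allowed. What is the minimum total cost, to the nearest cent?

banana only: max(548/11, 6/3) = 49.82 servings → $14.95.
bell pepper only: max(548/199, 6/1) = 6 servings → $6.00.
carrots only: max(548/7, 6/2) = 78.29 servings → $19.57.
banana + bell pepper with both tight: 1.102 servings and 2.693 servings → $3.02.
banana + carrots: intersection lies outside the first quadrant.
bell pepper + carrots with both tight: 2.696 servings and 1.652 servings → $3.11.
So the least-cost plan costs $3.02.

$3.02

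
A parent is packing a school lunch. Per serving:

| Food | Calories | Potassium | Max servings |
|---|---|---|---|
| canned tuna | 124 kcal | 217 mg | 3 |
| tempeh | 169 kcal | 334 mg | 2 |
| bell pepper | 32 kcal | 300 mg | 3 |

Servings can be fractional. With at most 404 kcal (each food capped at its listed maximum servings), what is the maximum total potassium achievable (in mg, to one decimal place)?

Potassium per kcal: bell pepper 9.375, tempeh 1.976, canned tuna 1.75.
Take 3 servings of bell pepper: uses 96 kcal, +900.0 mg potassium (running total 900.0 mg).
Take 1.822 servings of tempeh: uses 308 kcal, +608.7 mg potassium (running total 1508.7 mg).
Greedy by best ratio exhausts the calories allowance optimally: 1508.7 mg.

1508.7 mg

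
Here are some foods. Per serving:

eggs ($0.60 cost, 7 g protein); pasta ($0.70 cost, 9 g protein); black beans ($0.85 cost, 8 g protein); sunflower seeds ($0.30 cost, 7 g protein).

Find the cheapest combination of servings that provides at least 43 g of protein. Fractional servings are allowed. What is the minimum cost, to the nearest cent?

$1.84

Cost per g of protein: sunflower seeds $0.0429, pasta $0.0778, eggs $0.0857, black beans $0.1062.
With no serving limits, use only sunflower seeds: 43 g / 7 g = 6.143 servings × $0.30 = $1.84.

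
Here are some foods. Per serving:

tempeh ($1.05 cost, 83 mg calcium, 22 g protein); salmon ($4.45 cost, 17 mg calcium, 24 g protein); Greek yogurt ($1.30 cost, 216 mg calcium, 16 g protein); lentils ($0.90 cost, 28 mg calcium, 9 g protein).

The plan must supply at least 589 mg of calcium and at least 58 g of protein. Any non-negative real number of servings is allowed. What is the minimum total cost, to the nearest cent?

This is a tiny linear program; its minimum lies at a vertex of the feasible set. List the vertices and price them.
tempeh only: max(589/83, 58/22) = 7.096 servings → $7.45.
salmon only: max(589/17, 58/24) = 34.65 servings → $154.18.
Greek yogurt only: max(589/216, 58/16) = 3.625 servings → $4.71.
lentils only: max(589/28, 58/9) = 21.04 servings → $18.93.
tempeh + salmon: intersection lies outside the first quadrant.
tempeh + Greek yogurt with both tight: 0.9065 servings and 2.379 servings → $4.04.
tempeh + lentils with both targets exact would need a negative amount; discard.
salmon + Greek yogurt with both tight: 0.6319 servings and 2.677 servings → $6.29.
salmon + lentils: intersection lies outside the first quadrant.
Greek yogurt + lentils with both tight: 2.458 servings and 2.075 servings → $5.06.
The minimum over all feasible corners is $4.04.

$4.04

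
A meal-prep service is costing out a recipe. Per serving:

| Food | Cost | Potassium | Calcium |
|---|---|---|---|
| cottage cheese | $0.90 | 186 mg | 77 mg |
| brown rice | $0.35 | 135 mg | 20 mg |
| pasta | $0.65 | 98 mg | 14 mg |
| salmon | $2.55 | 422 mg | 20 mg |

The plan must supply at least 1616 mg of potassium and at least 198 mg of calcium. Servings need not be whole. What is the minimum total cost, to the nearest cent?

$4.19

Minimising a linear cost over {potassium ≥ 1616, calcium ≥ 198, servings ≥ 0} — the optimum is at a vertex, using one or two foods.
cottage cheese only: max(1616/186, 198/77) = 8.688 servings → $7.82.
brown rice only: max(1616/135, 198/20) = 11.97 servings → $4.19.
pasta only: max(1616/98, 198/14) = 16.49 servings → $10.72.
salmon only: max(1616/422, 198/20) = 9.9 servings → $25.25.
cottage cheese + brown rice: intersection lies outside the first quadrant.
cottage cheese + pasta: intersection lies outside the first quadrant.
cottage cheese + salmon with both tight: 1.781 servings and 3.045 servings → $9.37.
brown rice + pasta: intersection lies outside the first quadrant.
brown rice + salmon with both tight: 8.926 servings and 0.9739 servings → $5.61.
pasta + salmon with both tight: 12.98 servings and 0.8156 servings → $10.52.
The minimum over all feasible corners is $4.19.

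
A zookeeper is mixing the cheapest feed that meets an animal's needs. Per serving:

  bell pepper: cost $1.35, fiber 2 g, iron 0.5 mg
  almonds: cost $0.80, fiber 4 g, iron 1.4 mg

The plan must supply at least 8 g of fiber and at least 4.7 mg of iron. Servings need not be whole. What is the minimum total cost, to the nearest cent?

An LP optimum is at a vertex; with two nutrient constraints at most two foods are used. Check each candidate.
bell pepper only: max(8/2, 4.7/0.5) = 9.4 servings → $12.69.
almonds only: max(8/4, 4.7/1.4) = 3.357 servings → $2.69.
bell pepper + almonds: intersection lies outside the first quadrant.
Cheapest feasible corner: $2.69.

$2.69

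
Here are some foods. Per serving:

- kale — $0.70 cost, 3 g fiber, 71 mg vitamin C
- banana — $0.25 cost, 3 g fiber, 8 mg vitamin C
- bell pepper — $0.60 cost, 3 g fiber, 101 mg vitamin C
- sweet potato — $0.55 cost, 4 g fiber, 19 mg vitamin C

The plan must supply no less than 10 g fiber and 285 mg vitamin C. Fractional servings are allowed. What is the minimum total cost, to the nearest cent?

Minimising a linear cost over {fiber ≥ 10, vitamin C ≥ 285, servings ≥ 0} — the optimum is at a vertex, using one or two foods.
kale only: max(10/3, 285/71) = 4.014 servings → $2.81.
banana only: max(10/3, 285/8) = 35.62 servings → $8.91.
bell pepper only: max(10/3, 285/101) = 3.333 servings → $2.00.
sweet potato only: max(10/4, 285/19) = 15 servings → $8.25.
kale + banana with both targets exact would need a negative amount; discard.
kale + bell pepper with both tight: 1.722 servings and 1.611 servings → $2.17.
kale + sweet potato with both targets exact would need a negative amount; discard.
banana + bell pepper with both tight: 0.5556 servings and 2.778 servings → $1.81.
banana + sweet potato with both targets exact would need a negative amount; discard.
bell pepper + sweet potato with both tight: 2.738 servings and 0.4467 servings → $1.89.
The minimum over all feasible corners is $1.81.

$1.81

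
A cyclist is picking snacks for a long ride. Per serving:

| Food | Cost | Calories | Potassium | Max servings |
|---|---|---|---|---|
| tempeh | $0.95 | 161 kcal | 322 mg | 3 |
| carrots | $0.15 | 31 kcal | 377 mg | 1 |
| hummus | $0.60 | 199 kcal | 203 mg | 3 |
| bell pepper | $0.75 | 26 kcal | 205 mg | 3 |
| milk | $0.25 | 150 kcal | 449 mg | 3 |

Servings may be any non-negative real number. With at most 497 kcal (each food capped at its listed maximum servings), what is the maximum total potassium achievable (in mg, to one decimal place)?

Potassium per kcal: carrots 12.16, bell pepper 7.885, milk 2.993, tempeh 2, hummus 1.02.
Take 1 serving of carrots: uses 31 kcal, +377.0 mg potassium (running total 377.0 mg).
Take 3 servings of bell pepper: uses 78 kcal, +615.0 mg potassium (running total 992.0 mg).
Take 2.587 servings of milk: uses 388 kcal, +1161.4 mg potassium (running total 2153.4 mg).
Filling greedily by potassium-per-kcal is optimal for one linear limit, giving 2153.4 mg.

2153.4 mg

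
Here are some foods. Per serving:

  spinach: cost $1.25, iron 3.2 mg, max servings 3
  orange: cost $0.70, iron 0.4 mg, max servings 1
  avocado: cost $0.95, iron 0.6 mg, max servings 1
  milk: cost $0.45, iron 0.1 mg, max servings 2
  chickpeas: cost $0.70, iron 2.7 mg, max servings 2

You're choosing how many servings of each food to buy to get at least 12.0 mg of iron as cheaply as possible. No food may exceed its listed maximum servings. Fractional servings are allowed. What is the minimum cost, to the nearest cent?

$3.98

Cost per mg of iron: chickpeas $0.2593, spinach $0.3906, avocado $1.5833, orange $1.7500, milk $4.5000.
Take 2 servings of chickpeas: +5.4 mg iron for $1.40 (total $1.40, still need 6.6 mg).
Take 2.062 servings of spinach: +6.6 mg iron for $2.58 (total $3.98, still need 0.0 mg).
Filling from the cheapest source first is optimal under one linear minimum: $3.98.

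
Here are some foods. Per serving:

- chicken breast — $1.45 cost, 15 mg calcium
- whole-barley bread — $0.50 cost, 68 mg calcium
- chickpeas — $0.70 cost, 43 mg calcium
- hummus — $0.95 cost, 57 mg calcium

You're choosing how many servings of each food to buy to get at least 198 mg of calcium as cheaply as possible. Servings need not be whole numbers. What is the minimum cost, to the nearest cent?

Cost per mg of calcium: whole-barley bread $0.0074, chickpeas $0.0163, hummus $0.0167, chicken breast $0.0967.
With no serving limits, use only whole-barley bread: 198 mg / 68 mg = 2.912 servings × $0.50 = $1.46.

$1.46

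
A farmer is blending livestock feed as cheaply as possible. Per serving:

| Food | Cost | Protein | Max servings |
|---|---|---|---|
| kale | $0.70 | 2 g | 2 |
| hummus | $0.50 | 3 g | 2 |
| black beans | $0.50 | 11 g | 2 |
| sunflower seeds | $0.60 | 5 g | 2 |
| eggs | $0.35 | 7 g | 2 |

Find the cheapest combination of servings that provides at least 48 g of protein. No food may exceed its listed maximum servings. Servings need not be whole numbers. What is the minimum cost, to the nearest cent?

Cost per g of protein: black beans $0.0455, eggs $0.0500, sunflower seeds $0.1200, hummus $0.1667, kale $0.3500.
Take 2 servings of black beans: +22.0 g protein for $1.00 (total $1.00, still need 26.0 g).
Take 2 servings of eggs: +14.0 g protein for $0.70 (total $1.70, still need 12.0 g).
Take 2 servings of sunflower seeds: +10.0 g protein for $1.20 (total $2.90, still need 2.0 g).
Take 0.6667 servings of hummus: +2.0 g protein for $0.33 (total $3.23, still need 0.0 g).
Filling from the cheapest source first is optimal under one linear minimum: $3.23.

$3.23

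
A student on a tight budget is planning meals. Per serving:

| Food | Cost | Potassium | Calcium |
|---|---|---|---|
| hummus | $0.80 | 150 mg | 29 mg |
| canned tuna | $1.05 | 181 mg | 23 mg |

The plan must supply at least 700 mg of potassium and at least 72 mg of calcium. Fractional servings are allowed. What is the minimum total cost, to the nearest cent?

$3.73

Minimising a linear cost over {potassium ≥ 700, calcium ≥ 72, servings ≥ 0} — the optimum is at a vertex, using one or two foods.
hummus only: max(700/150, 72/29) = 4.667 servings → $3.73.
canned tuna only: max(700/181, 72/23) = 3.867 servings → $4.06.
hummus + canned tuna: the both-tight solution has a negative serving — not a feasible corner.
The minimum over all feasible corners is $3.73.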